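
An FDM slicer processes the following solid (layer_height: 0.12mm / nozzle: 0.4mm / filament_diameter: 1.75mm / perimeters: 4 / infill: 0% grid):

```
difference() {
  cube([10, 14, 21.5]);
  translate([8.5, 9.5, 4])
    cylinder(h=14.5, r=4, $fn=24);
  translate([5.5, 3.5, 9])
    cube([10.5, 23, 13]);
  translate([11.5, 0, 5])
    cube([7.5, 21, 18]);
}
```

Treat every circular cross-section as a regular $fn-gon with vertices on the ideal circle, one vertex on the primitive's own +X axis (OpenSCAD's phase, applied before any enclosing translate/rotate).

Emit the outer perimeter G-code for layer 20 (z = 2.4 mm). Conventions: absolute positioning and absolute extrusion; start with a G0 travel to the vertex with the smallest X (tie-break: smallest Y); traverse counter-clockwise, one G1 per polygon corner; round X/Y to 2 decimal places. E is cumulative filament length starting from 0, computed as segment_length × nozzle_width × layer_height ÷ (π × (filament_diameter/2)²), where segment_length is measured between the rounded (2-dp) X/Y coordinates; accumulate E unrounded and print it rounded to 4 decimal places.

At z = 2.4 mm: the 10×14 cube contributes its full rectangle; the cylinder at (8.5, 9.5) is not intersected at this z (z outside [4, 18.5]); the cube at (5.5, 3.5) is not intersected at this z (z outside [9, 22]); the cube at (11.5, 0) does not reach this height (z outside [5, 23]); Subtracting the remaining from the first: none of the subtracted shapes is present at this height, so the 10×14 cube is unchanged — 1 connected region. The outline is a single polygon with 4 vertices. Extrusion per mm of travel: 0.4 × 0.12 / (π × 0.875²) = 0.019956. Accumulating E over each segment gives final E = 0.9579.

G0 X0.00 Y0.00 Z2.40
G1 X10.00 Y0.00 E0.1996
G1 X10.00 Y14.00 E0.4789
G1 X0.00 Y14.00 E0.6785
G1 X0.00 Y0.00 E0.9579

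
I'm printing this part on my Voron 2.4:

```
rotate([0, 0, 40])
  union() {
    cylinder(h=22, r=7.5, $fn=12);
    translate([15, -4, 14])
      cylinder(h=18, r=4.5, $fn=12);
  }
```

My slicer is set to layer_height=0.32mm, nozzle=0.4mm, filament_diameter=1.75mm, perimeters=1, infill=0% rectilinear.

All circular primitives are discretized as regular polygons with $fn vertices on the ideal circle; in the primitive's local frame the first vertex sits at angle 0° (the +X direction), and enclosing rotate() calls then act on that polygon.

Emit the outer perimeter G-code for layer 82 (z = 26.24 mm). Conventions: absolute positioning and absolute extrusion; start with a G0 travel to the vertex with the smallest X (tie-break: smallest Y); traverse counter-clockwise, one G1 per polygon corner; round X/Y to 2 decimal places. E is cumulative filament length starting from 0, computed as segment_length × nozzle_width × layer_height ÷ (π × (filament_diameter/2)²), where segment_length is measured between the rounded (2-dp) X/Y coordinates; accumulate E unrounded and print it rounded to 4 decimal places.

At z = 26.24 mm: the cylinder is not intersected at this z (z outside [0, 22]); the cylinder at (15, -4): section is a regular 12-gon, circumradius r=4.5; Merging all regions: only the r=4.5 cylinder at (15, -4) is present, so the union is just that shape — 1 connected region; (whole slice rotated 40° about Z — lengths, areas and connectivity unchanged). The outline is a single polygon with 12 vertices. Extrusion per mm of travel: 0.4 × 0.32 / (π × 0.875²) = 0.053216. Accumulating E over each segment gives final E = 1.4873.

G0 X9.63 Y5.80 Z26.24
G1 X10.61 Y3.69 E0.1238
G1 X12.52 Y2.35 E0.2480
G1 X14.84 Y2.15 E0.3719
G1 X16.95 Y3.13 E0.4957
G1 X18.29 Y5.04 E0.6199
G1 X18.49 Y7.36 E0.7438
G1 X17.51 Y9.47 E0.8676
G1 X15.60 Y10.81 E0.9917
G1 X13.28 Y11.01 E1.1157
G1 X11.17 Y10.02 E1.2397
G1 X9.83 Y8.12 E1.3634
G1 X9.63 Y5.80 E1.4873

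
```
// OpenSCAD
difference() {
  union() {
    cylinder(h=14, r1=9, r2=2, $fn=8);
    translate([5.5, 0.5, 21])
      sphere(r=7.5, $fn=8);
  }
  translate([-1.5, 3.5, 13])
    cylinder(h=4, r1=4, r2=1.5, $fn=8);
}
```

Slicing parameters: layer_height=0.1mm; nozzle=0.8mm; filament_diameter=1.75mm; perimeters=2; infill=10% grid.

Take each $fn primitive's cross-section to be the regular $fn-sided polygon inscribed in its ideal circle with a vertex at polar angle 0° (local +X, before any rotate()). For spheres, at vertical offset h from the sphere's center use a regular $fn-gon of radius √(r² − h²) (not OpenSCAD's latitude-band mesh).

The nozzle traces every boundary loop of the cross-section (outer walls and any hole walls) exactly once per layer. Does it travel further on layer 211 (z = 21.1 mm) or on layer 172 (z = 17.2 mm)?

layer 211 (z = 21.1 mm)

Layer 211 (z = 21.1): the cone does not reach this height (z outside [0, 14]); the r=7.5 sphere at (5.5, 0.5) slices to a regular 8-gon of circumradius 7.499 (√(r²−h²) with h=0.1 from center) (perimeter = 2·8·7.499·sin(180°/8) = 45.92 mm); Merging all regions: only the r=7.5 sphere at (5.5, 0.5) is present, so the union is just that shape — boundary = 45.92 mm; the cone at (-1.5, 3.5) is not intersected at this z (z outside [13, 17]); After the difference (first − rest): none of the subtracted shapes is present at this height, so the result so far is unchanged — boundary = 45.92 mm. So its perimeter = 45.92 mm. Layer 172 (z = 17.2): the cone is absent (z outside [0, 14]); the r=7.5 sphere at (5.5, 0.5) slices to a regular 8-gon of circumradius 6.466 (√(r²−h²) with h=3.8 from center) (perimeter = 2·8·6.466·sin(180°/8) = 39.59 mm); Combining (union): only the r=7.5 sphere at (5.5, 0.5) is present, so the union is just that shape — boundary = 39.59 mm; the cone at (-1.5, 3.5) is not intersected at this z (z outside [13, 17]); Taking the first minus the rest: none of the subtracted shapes is present at this height, so that combined region is unchanged — boundary = 39.59 mm. So its perimeter = 39.59 mm. Layer 211 is larger (45.92 vs 39.59 mm).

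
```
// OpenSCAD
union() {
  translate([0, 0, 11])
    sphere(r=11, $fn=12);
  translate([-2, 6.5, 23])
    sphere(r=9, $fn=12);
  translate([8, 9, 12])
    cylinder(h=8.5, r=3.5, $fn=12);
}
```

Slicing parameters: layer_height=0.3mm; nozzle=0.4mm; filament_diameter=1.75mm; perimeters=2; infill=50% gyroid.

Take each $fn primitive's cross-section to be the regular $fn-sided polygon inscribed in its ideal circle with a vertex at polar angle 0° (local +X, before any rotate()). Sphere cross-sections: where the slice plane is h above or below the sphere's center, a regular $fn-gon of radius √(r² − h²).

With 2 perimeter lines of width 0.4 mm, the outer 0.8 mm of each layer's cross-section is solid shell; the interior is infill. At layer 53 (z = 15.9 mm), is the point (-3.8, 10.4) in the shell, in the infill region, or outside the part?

At z = 15.9 mm: the sphere: section is a regular 12-gon, circumradius = √(r²−h²) = √(11²−4.9²) = 9.848; the r=9 sphere at (-2, 6.5) contributes a regular 12-gon of circumradius √(9²−7.1²) = 5.531; the r=3.5 cylinder at (8, 9) contributes a regular 12-gon of circumradius 3.5; Combining (union): the regions partially overlap (shared area 73.22 mm²), so overlapping operands fuse into one piece — 1 connected region. Overall, the cross-section is a single solid region. The nearest boundary edge runs (-4.77, 11.29)→(-2.00, 12.03); distance from the point to it = 1.11 mm. The point is inside the cross-section and 1.11 mm from the nearest boundary — more than the 0.8 mm shell width (2 × 0.4), so it's in the infill interior.

infill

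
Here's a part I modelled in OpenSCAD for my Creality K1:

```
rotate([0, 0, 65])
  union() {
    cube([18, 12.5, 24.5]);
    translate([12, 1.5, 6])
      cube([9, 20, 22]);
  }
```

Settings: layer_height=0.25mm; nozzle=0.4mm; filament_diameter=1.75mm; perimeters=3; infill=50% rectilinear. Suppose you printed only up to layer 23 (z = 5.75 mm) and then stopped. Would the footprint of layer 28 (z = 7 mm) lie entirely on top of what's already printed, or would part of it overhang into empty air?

part overhangs

Compare the two slices. At z = 5.75: the cube (footprint 18×12.5) is included at this height (area 225.00 mm²); the cube at (12, 1.5) is not intersected at this z (z outside [6, 28]); Combining (union): only the 18×12.5 cube is present, so the union is just that shape — area = 225.00 mm²; (whole slice rotated 65° about Z — lengths, areas and connectivity unchanged). At z = 7: the cube (footprint 18×12.5) is included at this height (area 225.00 mm²); the 9×20 cube at (12, 1.5) contributes its full rectangle (area 180.00 mm²); Combining (union): the regions partially overlap — summed areas 405.00 mm² minus the doubly-counted overlap 66.00 mm² gives 339.00 mm² — area = 339.00 mm²; (whole slice rotated 65° about Z — lengths, areas and connectivity unchanged). Checking containment: at z = 7 the cross-section extends beyond the z = 5.75 cross-section by about 114.00 mm².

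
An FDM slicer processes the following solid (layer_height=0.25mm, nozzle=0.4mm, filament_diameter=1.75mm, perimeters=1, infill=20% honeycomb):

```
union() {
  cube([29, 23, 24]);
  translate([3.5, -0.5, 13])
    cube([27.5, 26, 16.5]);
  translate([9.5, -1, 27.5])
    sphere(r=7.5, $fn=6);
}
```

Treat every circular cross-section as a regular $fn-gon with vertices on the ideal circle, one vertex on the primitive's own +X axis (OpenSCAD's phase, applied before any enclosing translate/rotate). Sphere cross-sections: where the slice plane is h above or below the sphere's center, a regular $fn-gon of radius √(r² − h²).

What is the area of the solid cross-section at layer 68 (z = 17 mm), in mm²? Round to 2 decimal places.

795.50 mm²

At z = 17 mm: the cube (footprint 29×23) is included at this height (area 667.00 mm²); the cube at (3.5, -0.5) is present — its section is the full 27.5×26 rectangle (area 715.00 mm²); the sphere at (9.5, -1) is absent (|z−center|=10.500 > r=7.5); Merging all regions: the regions partially overlap — summed areas 1382.00 mm² minus the doubly-counted overlap 586.50 mm² gives 795.50 mm² — area = 795.50 mm². Overall, the cross-section is a single solid region. Net area = 795.50 mm².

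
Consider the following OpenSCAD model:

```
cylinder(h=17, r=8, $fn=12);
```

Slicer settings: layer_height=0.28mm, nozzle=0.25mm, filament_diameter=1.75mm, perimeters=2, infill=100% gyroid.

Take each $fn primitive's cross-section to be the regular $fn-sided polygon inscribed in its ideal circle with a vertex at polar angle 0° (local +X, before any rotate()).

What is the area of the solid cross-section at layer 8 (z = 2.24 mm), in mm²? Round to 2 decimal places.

192.00 mm²

At z = 2.24 mm: the cylinder: section is a regular 12-gon, circumradius r=8 (area = (12/2)·8.000²·sin(360°/12) = 192.00 mm²). Overall, the cross-section is a single solid region. Net area = 192.00 mm².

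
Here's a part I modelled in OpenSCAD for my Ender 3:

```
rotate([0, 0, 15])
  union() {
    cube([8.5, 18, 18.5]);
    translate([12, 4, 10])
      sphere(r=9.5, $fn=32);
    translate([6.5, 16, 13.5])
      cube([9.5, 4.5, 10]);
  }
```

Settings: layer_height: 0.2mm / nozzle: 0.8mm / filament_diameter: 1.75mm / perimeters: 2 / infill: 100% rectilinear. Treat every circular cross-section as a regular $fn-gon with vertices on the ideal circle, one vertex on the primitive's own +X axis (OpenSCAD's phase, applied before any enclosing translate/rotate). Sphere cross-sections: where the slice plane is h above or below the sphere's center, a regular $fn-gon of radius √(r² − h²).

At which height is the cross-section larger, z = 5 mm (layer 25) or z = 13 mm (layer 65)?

layer 65 (z = 13 mm)

Layer 25 (z = 5): the cube (footprint 8.5×18) is included at this height (area 153.00 mm²); the r=9.5 sphere at (12, 4) slices to a regular 32-gon of circumradius 8.078 (√(r²−h²) with h=5 from center) (area = (32/2)·8.078²·sin(360°/32) = 203.67 mm²); the cube at (6.5, 16) is absent (z outside [13.5, 23.5]); Combining (union): the regions partially overlap — summed areas 356.67 mm² minus the doubly-counted overlap 40.47 mm² gives 316.20 mm² — area = 316.20 mm²; (rotated 15° about Z; rotation is an isometry so areas/perimeters/island counts are preserved). So its area = 316.20 mm². Layer 65 (z = 13): the cube (footprint 8.5×18) is included at this height (area 153.00 mm²); the sphere at (12, 4): section is a regular 32-gon, circumradius = √(r²−h²) = √(9.5²−3²) = 9.014 (area = (32/2)·9.014²·sin(360°/32) = 253.62 mm²); the cube at (6.5, 16) is not intersected at this z (z outside [13.5, 23.5]); Merging all regions: the regions partially overlap — summed areas 406.62 mm² minus the doubly-counted overlap 53.49 mm² gives 353.13 mm² — area = 353.13 mm²; (rotated 15° about Z; rotation is an isometry so areas/perimeters/island counts are preserved). So its area = 353.13 mm². Layer 65 is larger (353.13 vs 316.20 mm²).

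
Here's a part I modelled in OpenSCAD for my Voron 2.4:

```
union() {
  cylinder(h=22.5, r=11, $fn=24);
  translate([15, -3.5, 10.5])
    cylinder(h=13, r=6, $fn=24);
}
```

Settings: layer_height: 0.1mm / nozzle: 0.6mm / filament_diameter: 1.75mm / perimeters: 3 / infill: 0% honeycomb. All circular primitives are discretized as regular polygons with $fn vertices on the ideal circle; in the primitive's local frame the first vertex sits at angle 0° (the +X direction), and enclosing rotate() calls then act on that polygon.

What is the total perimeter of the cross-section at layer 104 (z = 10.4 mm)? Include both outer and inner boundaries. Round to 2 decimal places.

68.92 mm

At z = 10.4 mm: the r=11 cylinder gives a regular 24-gon of circumradius 11 (constant along its height) (perimeter = 2·24·11.000·sin(180°/24) = 68.92 mm); the cylinder at (15, -3.5) is absent (z outside [10.5, 23.5]); Merging all regions: only the r=11 cylinder is present, so the union is just that shape — boundary = 68.92 mm. Overall, the cross-section is a single solid region. Total boundary length (outer) = 68.92 mm.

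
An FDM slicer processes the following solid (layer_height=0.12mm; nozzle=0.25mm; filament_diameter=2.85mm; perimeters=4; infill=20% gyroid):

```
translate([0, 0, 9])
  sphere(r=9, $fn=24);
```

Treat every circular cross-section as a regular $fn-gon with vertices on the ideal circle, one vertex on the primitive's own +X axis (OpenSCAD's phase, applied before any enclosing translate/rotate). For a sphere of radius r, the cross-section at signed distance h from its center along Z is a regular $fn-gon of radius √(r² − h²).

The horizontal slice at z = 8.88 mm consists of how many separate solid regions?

1

At z = 8.88 mm: the r=9 sphere contributes a regular 24-gon of circumradius √(9²−0.12²) = 8.999. The result has 1 disconnected region.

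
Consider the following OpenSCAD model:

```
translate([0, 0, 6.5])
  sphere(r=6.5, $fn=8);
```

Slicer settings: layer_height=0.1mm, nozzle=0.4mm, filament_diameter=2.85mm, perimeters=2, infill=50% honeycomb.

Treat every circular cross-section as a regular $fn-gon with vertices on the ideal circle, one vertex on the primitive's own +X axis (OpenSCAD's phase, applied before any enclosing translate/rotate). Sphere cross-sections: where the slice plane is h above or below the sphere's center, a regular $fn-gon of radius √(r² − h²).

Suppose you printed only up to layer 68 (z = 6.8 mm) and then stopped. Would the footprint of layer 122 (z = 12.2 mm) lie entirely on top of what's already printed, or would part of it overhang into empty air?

Compare the two slices. At z = 6.8: the r=6.5 sphere slices to a regular 8-gon of circumradius 6.493 (√(r²−h²) with h=0.3 from center) (area = (8/2)·6.493²·sin(360°/8) = 119.25 mm²). At z = 12.2: the sphere: section is a regular 8-gon, circumradius = √(r²−h²) = √(6.5²−5.7²) = 3.124 (area = (8/2)·3.124²·sin(360°/8) = 27.61 mm²). Checking containment: the cross-section at z = 12.2 is a subset of the cross-section at z = 6.8.

entirely on top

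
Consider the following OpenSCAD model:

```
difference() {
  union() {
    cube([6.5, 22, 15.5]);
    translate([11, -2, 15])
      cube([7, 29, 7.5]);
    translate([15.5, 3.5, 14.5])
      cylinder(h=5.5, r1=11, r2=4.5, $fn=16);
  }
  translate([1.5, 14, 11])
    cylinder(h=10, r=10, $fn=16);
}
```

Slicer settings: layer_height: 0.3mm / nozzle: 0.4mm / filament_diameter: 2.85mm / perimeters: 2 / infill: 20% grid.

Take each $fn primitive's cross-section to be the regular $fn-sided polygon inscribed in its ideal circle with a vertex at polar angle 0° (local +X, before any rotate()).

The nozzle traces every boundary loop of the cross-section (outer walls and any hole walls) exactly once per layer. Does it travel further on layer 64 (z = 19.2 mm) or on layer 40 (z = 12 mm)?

layer 64 (z = 19.2 mm)

Layer 64 (z = 19.2): the cube is absent (z outside [0, 15.5]); the cube at (11, -2) (footprint 7×29) is included at this height (perimeter 72.00 mm); the cone at (15.5, 3.5) contributes a regular 16-gon of circumradius 5.445 (interpolated between r1=11 and r2=4.5 at t=0.855) (perimeter = 2·16·5.445·sin(180°/16) = 34.00 mm); Combining (union): the regions partially overlap (shared area 67.80 mm²), so the edge portions inside another operand are dropped and the merged outline is re-measured after clipping — boundary = 74.65 mm; the r=10 cylinder at (1.5, 14) contributes a regular 16-gon of circumradius 10 (perimeter = 2·16·10.000·sin(180°/16) = 62.43 mm); After the difference (first − rest): starting from that combined region, the r=10 cylinder at (1.5, 14) partially overlaps it — only the 1.26 mm² overlap (of its 306.15 mm²) is removed, clipping the outline — boundary = 74.74 mm. So its perimeter = 74.74 mm. Layer 40 (z = 12): the cube is present — its section is the full 6.5×22 rectangle (perimeter 57.00 mm); the cube at (11, -2) is absent (z outside [15, 22.5]); the cone at (15.5, 3.5) does not reach this height (z outside [14.5, 20]); Merging all regions: only the 6.5×22 cube is present, so the union is just that shape — boundary = 57.00 mm; the r=10 cylinder at (1.5, 14) gives a regular 16-gon of circumradius 10 (constant along its height) (perimeter = 2·16·10.000·sin(180°/16) = 62.43 mm); Subtracting the remaining from the first: starting from that combined region, the r=10 cylinder at (1.5, 14) partially overlaps it — only the 113.97 mm² overlap (of its 306.15 mm²) is removed, clipping the outline — boundary = 23.19 mm. So its perimeter = 23.19 mm. Layer 64 is larger (74.74 vs 23.19 mm).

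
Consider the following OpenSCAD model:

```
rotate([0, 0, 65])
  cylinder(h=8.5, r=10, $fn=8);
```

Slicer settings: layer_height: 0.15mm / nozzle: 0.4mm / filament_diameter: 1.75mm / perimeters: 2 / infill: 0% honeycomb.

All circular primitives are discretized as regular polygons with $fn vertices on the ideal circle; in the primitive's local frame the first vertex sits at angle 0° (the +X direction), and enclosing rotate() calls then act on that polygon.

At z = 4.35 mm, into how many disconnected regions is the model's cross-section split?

1

At z = 4.35 mm: the cylinder: section is a regular 8-gon, circumradius r=10; (rotated 65° about Z; rotation is an isometry so areas/perimeters/island counts are preserved). The result has 1 disconnected region.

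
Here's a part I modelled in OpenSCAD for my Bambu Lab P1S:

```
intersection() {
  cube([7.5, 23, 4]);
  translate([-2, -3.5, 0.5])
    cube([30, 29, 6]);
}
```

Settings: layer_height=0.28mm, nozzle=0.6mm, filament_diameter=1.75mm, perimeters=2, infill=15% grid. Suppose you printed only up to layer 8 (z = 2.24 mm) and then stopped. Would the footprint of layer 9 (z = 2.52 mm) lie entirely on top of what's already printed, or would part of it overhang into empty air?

entirely on top

Compare the two slices. At z = 2.24: the cube is present — its section is the full 7.5×23 rectangle (area 172.50 mm²); the cube at (-2, -3.5) (footprint 30×29) is included at this height (area 870.00 mm²); After intersecting: the 7.5×23 cube lies inside the 30×29 cube at (-2, -3.5), so it is kept whole — area = 172.50 mm². At z = 2.52: the cube (footprint 7.5×23) is included at this height (area 172.50 mm²); the 30×29 cube at (-2, -3.5) contributes its full rectangle (area 870.00 mm²); Keeping only the common overlap: the 7.5×23 cube lies inside the 30×29 cube at (-2, -3.5), so it is kept whole — area = 172.50 mm². Checking containment: the cross-section at z = 2.52 is a subset of the cross-section at z = 2.24.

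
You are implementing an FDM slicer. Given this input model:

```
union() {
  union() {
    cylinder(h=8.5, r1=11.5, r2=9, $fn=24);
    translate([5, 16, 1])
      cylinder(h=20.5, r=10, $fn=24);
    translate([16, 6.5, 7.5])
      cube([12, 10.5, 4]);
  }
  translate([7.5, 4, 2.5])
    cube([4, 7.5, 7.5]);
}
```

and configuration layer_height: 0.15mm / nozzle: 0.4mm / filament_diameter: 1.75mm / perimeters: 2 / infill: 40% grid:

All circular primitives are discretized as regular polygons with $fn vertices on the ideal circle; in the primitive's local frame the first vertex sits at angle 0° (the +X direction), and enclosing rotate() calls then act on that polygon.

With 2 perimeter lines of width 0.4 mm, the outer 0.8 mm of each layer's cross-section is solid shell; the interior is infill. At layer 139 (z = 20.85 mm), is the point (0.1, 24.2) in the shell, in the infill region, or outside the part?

At z = 20.85 mm: the cone does not reach this height (z outside [0, 8.5]); the cylinder at (5, 16): section is a regular 24-gon, circumradius r=10; the cube at (16, 6.5) does not reach this height (z outside [7.5, 11.5]); Combining (union): only the r=10 cylinder at (5, 16) is present, so the union is just that shape — 1 connected region; the cube at (7.5, 4) does not reach this height (z outside [2.5, 10]); Merging all regions: only the result so far is present, so the union is just that shape — 1 connected region. Overall, the cross-section is a single solid region. The nearest boundary edge runs (0.00, 24.66)→(-2.07, 23.07); distance from the point to it = 0.43 mm. The point is inside the cross-section, 0.43 mm from the nearest boundary — within the 0.8 mm shell band (2 × 0.4).

shell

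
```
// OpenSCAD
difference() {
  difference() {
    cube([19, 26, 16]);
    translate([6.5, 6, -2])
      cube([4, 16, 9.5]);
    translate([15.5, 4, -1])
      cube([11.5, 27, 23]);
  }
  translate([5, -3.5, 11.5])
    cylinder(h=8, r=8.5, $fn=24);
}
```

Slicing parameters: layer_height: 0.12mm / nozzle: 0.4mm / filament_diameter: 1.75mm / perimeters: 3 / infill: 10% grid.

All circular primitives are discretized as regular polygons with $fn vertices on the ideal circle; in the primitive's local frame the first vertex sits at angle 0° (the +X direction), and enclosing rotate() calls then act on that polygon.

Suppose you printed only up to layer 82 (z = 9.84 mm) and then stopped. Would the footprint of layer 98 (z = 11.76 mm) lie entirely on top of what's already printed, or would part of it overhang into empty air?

Compare the two slices. At z = 9.84: the cube is present — its section is the full 19×26 rectangle (area 494.00 mm²); the cube at (6.5, 6) is not intersected at this z (z outside [-2, 7.5]); the 11.5×27 cube at (15.5, 4) contributes its full rectangle (area 310.50 mm²); Subtracting the remaining from the first: starting from the 19×26 cube (494.00 mm²), the 11.5×27 cube at (15.5, 4) partially overlaps it — only the 77.00 mm² overlap (of its 310.50 mm²) is removed, clipping the outline — area = 417.00 mm²; the cylinder at (5, -3.5) is absent (z outside [11.5, 19.5]); After the difference (first − rest): none of the subtracted shapes is present at this height, so that combined region is unchanged — area = 417.00 mm². At z = 11.76: the cube (footprint 19×26) is included at this height (area 494.00 mm²); the cube at (6.5, 6) is not intersected at this z (z outside [-2, 7.5]); the cube at (15.5, 4) (footprint 11.5×27) is included at this height (area 310.50 mm²); After the difference (first − rest): starting from the 19×26 cube (494.00 mm²), the 11.5×27 cube at (15.5, 4) partially overlaps it — only the 77.00 mm² overlap (of its 310.50 mm²) is removed, clipping the outline — area = 417.00 mm²; the r=8.5 cylinder at (5, -3.5) contributes a regular 24-gon of circumradius 8.5 (area = (24/2)·8.500²·sin(360°/24) = 224.40 mm²); Subtracting the remaining from the first: starting from the result so far (417.00 mm²), the r=8.5 cylinder at (5, -3.5) partially overlaps it — only the 49.54 mm² overlap (of its 224.40 mm²) is removed, clipping the outline — area = 367.46 mm². Checking containment: the cross-section at z = 11.76 is a subset of the cross-section at z = 9.84.

entirely on top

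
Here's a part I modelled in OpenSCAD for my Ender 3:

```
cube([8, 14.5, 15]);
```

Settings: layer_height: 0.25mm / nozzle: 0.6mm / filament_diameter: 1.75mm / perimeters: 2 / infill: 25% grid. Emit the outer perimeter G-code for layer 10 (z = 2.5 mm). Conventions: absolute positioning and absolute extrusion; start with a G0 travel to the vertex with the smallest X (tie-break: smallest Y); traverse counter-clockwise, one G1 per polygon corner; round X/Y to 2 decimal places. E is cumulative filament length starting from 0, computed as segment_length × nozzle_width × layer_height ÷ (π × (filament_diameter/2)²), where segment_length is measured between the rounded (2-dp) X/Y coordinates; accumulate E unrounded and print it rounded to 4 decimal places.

At z = 2.5 mm: the cube (footprint 8×14.5) is included at this height. The outline is a single polygon with 4 vertices. Extrusion per mm of travel: 0.6 × 0.25 / (π × 0.875²) = 0.062363. Accumulating E over each segment gives final E = 2.8063.

G0 X0.00 Y0.00 Z2.50
G1 X8.00 Y0.00 E0.4989
G1 X8.00 Y14.50 E1.4032
G1 X0.00 Y14.50 E1.9021
G1 X0.00 Y0.00 E2.8063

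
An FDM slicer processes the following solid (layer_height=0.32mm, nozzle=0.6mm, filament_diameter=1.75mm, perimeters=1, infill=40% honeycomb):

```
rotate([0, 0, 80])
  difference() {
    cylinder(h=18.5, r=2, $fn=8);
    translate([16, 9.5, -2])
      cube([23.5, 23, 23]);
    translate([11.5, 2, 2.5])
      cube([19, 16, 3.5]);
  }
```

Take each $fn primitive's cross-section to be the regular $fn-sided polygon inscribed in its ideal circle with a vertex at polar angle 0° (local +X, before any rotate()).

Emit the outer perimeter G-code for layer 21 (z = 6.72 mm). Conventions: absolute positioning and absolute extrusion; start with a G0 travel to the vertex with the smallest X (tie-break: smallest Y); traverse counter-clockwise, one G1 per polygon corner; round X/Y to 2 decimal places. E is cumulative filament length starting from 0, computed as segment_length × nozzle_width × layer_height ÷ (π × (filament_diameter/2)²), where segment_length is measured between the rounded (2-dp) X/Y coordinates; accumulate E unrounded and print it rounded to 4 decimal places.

G0 X-1.97 Y0.35 Z6.72
G1 X-1.64 Y-1.15 E0.1226
G1 X-0.35 Y-1.97 E0.2446
G1 X1.15 Y-1.64 E0.3672
G1 X1.97 Y-0.35 E0.4892
G1 X1.64 Y1.15 E0.6118
G1 X0.35 Y1.97 E0.7338
G1 X-1.15 Y1.64 E0.8564
G1 X-1.97 Y0.35 E0.9785

At z = 6.72 mm: the r=2 cylinder gives a regular 8-gon of circumradius 2 (constant along its height); the cube at (16, 9.5) is present — its section is the full 23.5×23 rectangle; the cube at (11.5, 2) is not intersected at this z (z outside [2.5, 6]); Taking the first minus the rest: starting from the r=2 cylinder, the 23.5×23 cube at (16, 9.5) misses the remaining region (no effect) — 1 connected region; (rotated 80° about Z; rotation is an isometry so areas/perimeters/island counts are preserved). The outline is a single polygon with 8 vertices. Extrusion per mm of travel: 0.6 × 0.32 / (π × 0.875²) = 0.079824. Accumulating E over each segment gives final E = 0.9785.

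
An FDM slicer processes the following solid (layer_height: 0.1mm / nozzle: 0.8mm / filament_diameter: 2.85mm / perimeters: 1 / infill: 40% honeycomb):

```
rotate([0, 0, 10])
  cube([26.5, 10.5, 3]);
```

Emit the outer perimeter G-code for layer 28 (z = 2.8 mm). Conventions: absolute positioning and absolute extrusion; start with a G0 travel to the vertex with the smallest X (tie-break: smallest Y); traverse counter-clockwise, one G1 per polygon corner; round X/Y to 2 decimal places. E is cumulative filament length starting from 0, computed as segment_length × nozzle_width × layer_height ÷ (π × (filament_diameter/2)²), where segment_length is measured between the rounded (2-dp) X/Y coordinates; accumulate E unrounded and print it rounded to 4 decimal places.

G0 X-1.82 Y10.34 Z2.80
G1 X0.00 Y0.00 E0.1317
G1 X26.10 Y4.60 E0.4640
G1 X24.27 Y14.94 E0.5957
G1 X-1.82 Y10.34 E0.9279

At z = 2.8 mm: the cube is present — its section is the full 26.5×10.5 rectangle; (rotated 10° about Z; rotation is an isometry so areas/perimeters/island counts are preserved). The outline is a single polygon with 4 vertices. Extrusion per mm of travel: 0.8 × 0.1 / (π × 1.425²) = 0.012540. Accumulating E over each segment gives final E = 0.9279.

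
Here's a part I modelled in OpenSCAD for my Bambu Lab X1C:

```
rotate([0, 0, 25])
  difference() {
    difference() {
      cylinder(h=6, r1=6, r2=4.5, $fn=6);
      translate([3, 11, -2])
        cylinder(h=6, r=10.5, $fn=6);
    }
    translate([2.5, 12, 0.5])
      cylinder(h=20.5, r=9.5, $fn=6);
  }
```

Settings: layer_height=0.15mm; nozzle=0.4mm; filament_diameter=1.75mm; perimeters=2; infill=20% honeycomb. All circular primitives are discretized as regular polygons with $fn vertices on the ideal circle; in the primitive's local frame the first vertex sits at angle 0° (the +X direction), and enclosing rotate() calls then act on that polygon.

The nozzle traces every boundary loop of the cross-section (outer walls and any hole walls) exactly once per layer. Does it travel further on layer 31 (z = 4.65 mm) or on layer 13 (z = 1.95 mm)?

Layer 31 (z = 4.65): the cone (r1=6→r2=4.5) has section circumradius 4.838 here — a regular 6-gon (perimeter = 2·6·4.838·sin(180°/6) = 29.02 mm); the cylinder at (3, 11) is not intersected at this z (z outside [-2, 4]); Taking the first minus the rest: none of the subtracted shapes is present at this height, so the cone is unchanged — boundary = 29.03 mm; the r=9.5 cylinder at (2.5, 12) gives a regular 6-gon of circumradius 9.5 (constant along its height) (perimeter = 2·6·9.500·sin(180°/6) = 57.00 mm); Subtracting the remaining from the first: starting from that combined region, the r=9.5 cylinder at (2.5, 12) partially overlaps it — only the 2.04 mm² overlap (of its 234.48 mm²) is removed, clipping the outline — boundary = 28.95 mm; (rotated 25° about Z; rotation is an isometry so areas/perimeters/island counts are preserved). So its perimeter = 28.95 mm. Layer 13 (z = 1.95): the cone contributes a regular 6-gon of circumradius 5.513 (interpolated between r1=6 and r2=4.5 at t=0.325) (perimeter = 2·6·5.513·sin(180°/6) = 33.07 mm); the r=10.5 cylinder at (3, 11) contributes a regular 6-gon of circumradius 10.5 (perimeter = 2·6·10.500·sin(180°/6) = 63.00 mm); After the difference (first − rest): starting from the cone, the r=10.5 cylinder at (3, 11) partially overlaps it — only the 18.53 mm² overlap (of its 286.44 mm²) is removed, clipping the outline — boundary = 31.93 mm; the r=9.5 cylinder at (2.5, 12) contributes a regular 6-gon of circumradius 9.5 (perimeter = 2·6·9.500·sin(180°/6) = 57.00 mm); Subtracting the remaining from the first: starting from the result so far, the r=9.5 cylinder at (2.5, 12) misses the remaining region (no effect) — boundary = 31.93 mm; (rotated 25° about Z; rotation is an isometry so areas/perimeters/island counts are preserved). So its perimeter = 31.93 mm. Layer 13 is larger (31.93 vs 28.95 mm).

layer 13 (z = 1.95 mm)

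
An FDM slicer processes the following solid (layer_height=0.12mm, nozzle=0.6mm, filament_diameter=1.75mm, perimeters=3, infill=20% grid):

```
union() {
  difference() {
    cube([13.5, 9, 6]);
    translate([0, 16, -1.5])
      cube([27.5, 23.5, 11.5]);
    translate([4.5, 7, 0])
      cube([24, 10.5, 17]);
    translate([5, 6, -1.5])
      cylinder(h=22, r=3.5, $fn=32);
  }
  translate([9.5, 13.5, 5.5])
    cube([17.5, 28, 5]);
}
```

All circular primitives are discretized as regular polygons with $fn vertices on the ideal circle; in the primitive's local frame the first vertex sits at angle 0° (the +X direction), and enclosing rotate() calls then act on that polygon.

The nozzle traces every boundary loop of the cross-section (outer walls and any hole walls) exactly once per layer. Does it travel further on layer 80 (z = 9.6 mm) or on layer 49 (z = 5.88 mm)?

layer 49 (z = 5.88 mm)

Layer 80 (z = 9.6): the cube is not intersected at this z (z outside [0, 6]); the cube at (0, 16) is present — its section is the full 27.5×23.5 rectangle (perimeter 102.00 mm); the cube at (4.5, 7) is present — its section is the full 24×10.5 rectangle (perimeter 69.00 mm); the cylinder at (5, 6): section is a regular 32-gon, circumradius r=3.5 (perimeter = 2·32·3.500·sin(180°/32) = 21.96 mm); Subtracting the remaining from the first: the first operand is absent here, so nothing remains; the 17.5×28 cube at (9.5, 13.5) contributes its full rectangle (perimeter 91.00 mm); Taking the union: only the 17.5×28 cube at (9.5, 13.5) is present, so the union is just that shape — boundary = 91.00 mm. So its perimeter = 91.00 mm. Layer 49 (z = 5.88): the cube (footprint 13.5×9) is included at this height (perimeter 45.00 mm); the cube at (0, 16) is present — its section is the full 27.5×23.5 rectangle (perimeter 102.00 mm); the cube at (4.5, 7) (footprint 24×10.5) is included at this height (perimeter 69.00 mm); the cylinder at (5, 6): section is a regular 32-gon, circumradius r=3.5 (perimeter = 2·32·3.500·sin(180°/32) = 21.96 mm); Subtracting the remaining from the first: starting from the 13.5×9 cube, the 27.5×23.5 cube at (0, 16) misses the remaining region (no effect); the 24×10.5 cube at (4.5, 7) partially overlaps it — only the 18.00 mm² overlap (of its 252.00 mm²) is removed, clipping the outline; the r=3.5 cylinder at (5, 6) partially overlaps it — only the 30.53 mm² overlap (of its 38.24 mm²) is removed, clipping the outline — boundary = 53.50 mm; the cube at (9.5, 13.5) is present — its section is the full 17.5×28 rectangle (perimeter 91.00 mm); Taking the union: the 2 present regions are separate (no shared area or edge), so areas and boundary lengths simply add and each stays a separate island — boundary = 144.50 mm. So its perimeter = 144.50 mm. Layer 49 is larger (144.50 vs 91.00 mm).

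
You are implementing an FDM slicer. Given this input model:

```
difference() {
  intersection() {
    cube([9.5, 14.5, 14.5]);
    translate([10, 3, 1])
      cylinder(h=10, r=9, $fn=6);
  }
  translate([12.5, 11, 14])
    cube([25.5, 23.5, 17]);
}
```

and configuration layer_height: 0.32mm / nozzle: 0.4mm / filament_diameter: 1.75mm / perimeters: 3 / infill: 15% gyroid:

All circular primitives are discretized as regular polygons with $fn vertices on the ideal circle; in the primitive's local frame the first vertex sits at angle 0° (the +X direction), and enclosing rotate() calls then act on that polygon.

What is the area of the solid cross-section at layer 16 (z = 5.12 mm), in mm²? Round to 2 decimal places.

At z = 5.12 mm: the 9.5×14.5 cube contributes its full rectangle (area 137.75 mm²); the r=9 cylinder at (10, 3) gives a regular 6-gon of circumradius 9 (constant along its height) (area = (6/2)·9.000²·sin(360°/6) = 210.44 mm²); Taking the intersection: the r=9 cylinder at (10, 3) partially overlaps the 9.5×14.5 cube; clipping to the common part keeps 71.62 mm² — area = 71.62 mm²; the cube at (12.5, 11) is absent (z outside [14, 31]); Subtracting the remaining from the first: none of the subtracted shapes is present at this height, so that combined region is unchanged — area = 71.62 mm². Overall, the cross-section is a single solid region. Net area = 71.62 mm².

71.62 mm²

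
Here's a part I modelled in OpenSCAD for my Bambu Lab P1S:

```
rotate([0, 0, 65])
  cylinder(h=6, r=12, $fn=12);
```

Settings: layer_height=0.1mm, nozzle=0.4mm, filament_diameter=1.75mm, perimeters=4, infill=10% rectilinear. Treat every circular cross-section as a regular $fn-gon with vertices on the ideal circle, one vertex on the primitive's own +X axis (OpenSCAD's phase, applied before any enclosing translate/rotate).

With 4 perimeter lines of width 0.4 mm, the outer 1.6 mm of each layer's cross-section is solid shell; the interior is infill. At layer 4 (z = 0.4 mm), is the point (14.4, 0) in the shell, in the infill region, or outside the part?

outside

At z = 0.4 mm: the cylinder: section is a regular 12-gon, circumradius r=12; (whole slice rotated 65° about Z — lengths, areas and connectivity unchanged). Overall, the cross-section is a single solid region. Undo the 65° rotation: the query point maps to (6.086, -13.051) in the un-rotated model frame. The nearest boundary edge runs (-0.00, -12.00)→(6.00, -10.39); distance from the point to it = 2.59 mm. The point is not inside any of the regions above, so it lies outside the cross-section (2.59 mm from the nearest boundary).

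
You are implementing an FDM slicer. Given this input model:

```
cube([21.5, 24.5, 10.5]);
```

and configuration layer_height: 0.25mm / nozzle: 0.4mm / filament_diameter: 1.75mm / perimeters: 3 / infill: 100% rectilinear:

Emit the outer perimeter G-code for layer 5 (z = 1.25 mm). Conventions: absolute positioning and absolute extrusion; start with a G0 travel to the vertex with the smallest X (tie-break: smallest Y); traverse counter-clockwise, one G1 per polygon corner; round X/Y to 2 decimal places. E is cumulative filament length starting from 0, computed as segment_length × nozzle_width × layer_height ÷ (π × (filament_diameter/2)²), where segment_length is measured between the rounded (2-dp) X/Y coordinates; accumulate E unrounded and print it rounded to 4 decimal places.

G0 X0.00 Y0.00 Z1.25
G1 X21.50 Y0.00 E0.8939
G1 X21.50 Y24.50 E1.9125
G1 X0.00 Y24.50 E2.8063
G1 X0.00 Y0.00 E3.8249

At z = 1.25 mm: the cube is present — its section is the full 21.5×24.5 rectangle. The outline is a single polygon with 4 vertices. Extrusion per mm of travel: 0.4 × 0.25 / (π × 0.875²) = 0.041575. Accumulating E over each segment gives final E = 3.8249.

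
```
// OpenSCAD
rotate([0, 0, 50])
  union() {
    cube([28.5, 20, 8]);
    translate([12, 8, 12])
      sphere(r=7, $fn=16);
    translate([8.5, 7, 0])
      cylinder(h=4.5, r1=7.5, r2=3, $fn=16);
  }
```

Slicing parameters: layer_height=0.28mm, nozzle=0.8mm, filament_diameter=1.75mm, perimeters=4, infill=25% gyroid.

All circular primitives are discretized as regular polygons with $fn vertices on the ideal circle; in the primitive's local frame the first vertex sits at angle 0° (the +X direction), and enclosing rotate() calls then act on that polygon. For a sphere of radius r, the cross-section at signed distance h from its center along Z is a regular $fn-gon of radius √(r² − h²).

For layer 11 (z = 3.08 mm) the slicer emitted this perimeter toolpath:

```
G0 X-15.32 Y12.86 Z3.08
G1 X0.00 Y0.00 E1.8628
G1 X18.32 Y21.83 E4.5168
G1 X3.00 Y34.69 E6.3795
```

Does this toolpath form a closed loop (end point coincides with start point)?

no

Start point (G0): (-15.32, 12.86). End point (last G1): the path does not return to the start — open.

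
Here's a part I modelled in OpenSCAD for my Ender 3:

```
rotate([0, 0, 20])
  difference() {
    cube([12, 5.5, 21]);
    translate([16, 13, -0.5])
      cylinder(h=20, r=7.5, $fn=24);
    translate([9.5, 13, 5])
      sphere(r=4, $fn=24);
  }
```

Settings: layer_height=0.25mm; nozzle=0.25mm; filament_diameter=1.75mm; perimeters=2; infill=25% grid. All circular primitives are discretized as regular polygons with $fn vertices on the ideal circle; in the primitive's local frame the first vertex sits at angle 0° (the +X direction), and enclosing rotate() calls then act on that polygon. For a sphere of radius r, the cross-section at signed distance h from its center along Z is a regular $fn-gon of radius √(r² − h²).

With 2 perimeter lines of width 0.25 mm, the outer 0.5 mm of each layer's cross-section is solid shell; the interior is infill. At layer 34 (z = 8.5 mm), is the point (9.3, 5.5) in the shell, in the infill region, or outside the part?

At z = 8.5 mm: the cube (footprint 12×5.5) is included at this height; the r=7.5 cylinder at (16, 13) gives a regular 24-gon of circumradius 7.5 (constant along its height); the sphere at (9.5, 13): section is a regular 24-gon, circumradius = √(r²−h²) = √(4²−3.5²) = 1.936; Taking the first minus the rest: starting from the 12×5.5 cube, the r=7.5 cylinder at (16, 13) misses the remaining region (no effect); the r=4 sphere at (9.5, 13) misses the remaining region (no effect) — 1 connected region; (rotated 20° about Z; rotation is an isometry so areas/perimeters/island counts are preserved). Overall, the cross-section is a single solid region. Undo the 20° rotation: the query point maps to (10.620, 1.988) in the un-rotated model frame. The nearest boundary edge runs (12.00, 5.50)→(12.00, 0.00); distance from the point to it = 1.38 mm. The point is inside the cross-section and 1.38 mm from the nearest boundary — more than the 0.5 mm shell width (2 × 0.25), so it's in the infill interior.

infill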